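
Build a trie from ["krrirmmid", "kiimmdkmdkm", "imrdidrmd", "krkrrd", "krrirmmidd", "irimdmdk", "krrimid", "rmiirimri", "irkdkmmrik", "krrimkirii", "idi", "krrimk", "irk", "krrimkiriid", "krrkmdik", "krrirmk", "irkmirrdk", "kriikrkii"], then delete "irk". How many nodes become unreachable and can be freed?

0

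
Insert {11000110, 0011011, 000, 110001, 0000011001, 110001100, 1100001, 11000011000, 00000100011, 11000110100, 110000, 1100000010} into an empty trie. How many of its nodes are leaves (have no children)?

7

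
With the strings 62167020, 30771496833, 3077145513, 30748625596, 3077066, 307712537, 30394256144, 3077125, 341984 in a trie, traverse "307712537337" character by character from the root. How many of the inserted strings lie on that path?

2

Traverse "307712537337" character by character; count nodes along the way that are marked as word ends.
Prefixes of the query that are stored words: "3077125", "307712537"
Count: 2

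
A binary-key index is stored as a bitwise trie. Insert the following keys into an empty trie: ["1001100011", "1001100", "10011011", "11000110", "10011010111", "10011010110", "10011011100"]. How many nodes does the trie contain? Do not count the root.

27

Insert word by word; a character creates a node only if that edge doesn't already exist:
  "1001100011" → 10 new (1, 0, 0, 1, 1, 0, 0, 0, 1, 1)
  "1001100" → prefix "1001100" already present; 0 new (none)
  "10011011" → prefix "100110" already present; 2 new (1, 1)
  "11000110" → prefix "1" already present; 7 new (1, 0, 0, 0, 1, 1, 0)
  "10011010111" → prefix "1001101" already present; 4 new (0, 1, 1, 1)
  "10011010110" → prefix "1001101011" already present; 1 new (0)
  "10011011100" → prefix "10011011" already present; 3 new (1, 0, 0)
Total nodes = 10 + 0 + 2 + 7 + 4 + 1 + 3 = 27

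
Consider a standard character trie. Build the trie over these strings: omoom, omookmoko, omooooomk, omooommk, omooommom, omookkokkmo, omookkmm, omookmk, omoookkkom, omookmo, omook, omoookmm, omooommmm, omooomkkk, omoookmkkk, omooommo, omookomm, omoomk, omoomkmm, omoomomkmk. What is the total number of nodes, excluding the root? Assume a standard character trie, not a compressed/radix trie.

55

Insert word by word; a character creates a node only if that edge doesn't already exist:
  "omoom" → 5 new (o, m, o, o, m)
  "omookmoko" → prefix "omoo" already present; 5 new (k, m, o, k, o)
  "omooooomk" → prefix "omoo" already present; 5 new (o, o, o, m, k)
  "omooommk" → prefix "omooo" already present; 3 new (m, m, k)
  "omooommom" → prefix "omooomm" already present; 2 new (o, m)
  "omookkokkmo" → prefix "omook" already present; 6 new (k, o, k, k, m, o)
  "omookkmm" → prefix "omookk" already present; 2 new (m, m)
  "omookmk" → prefix "omookm" already present; 1 new (k)
  "omoookkkom" → prefix "omooo" already present; 5 new (k, k, k, o, m)
  "omookmo" → prefix "omookmo" already present; 0 new (none)
  "omook" → prefix "omook" already present; 0 new (none)
  "omoookmm" → prefix "omoook" already present; 2 new (m, m)
  "omooommmm" → prefix "omooomm" already present; 2 new (m, m)
  "omooomkkk" → prefix "omooom" already present; 3 new (k, k, k)
  "omoookmkkk" → prefix "omoookm" already present; 3 new (k, k, k)
  "omooommo" → prefix "omooommo" already present; 0 new (none)
  "omookomm" → prefix "omook" already present; 3 new (o, m, m)
  "omoomk" → prefix "omoom" already present; 1 new (k)
  "omoomkmm" → prefix "omoomk" already present; 2 new (m, m)
  "omoomomkmk" → prefix "omoom" already present; 5 new (o, m, k, m, k)
Total nodes = 5 + 5 + 5 + 3 + 2 + 6 + 2 + 1 + 5 + 0 + 0 + 2 + 2 + 3 + 3 + 0 + 3 + 1 + 2 + 5 = 55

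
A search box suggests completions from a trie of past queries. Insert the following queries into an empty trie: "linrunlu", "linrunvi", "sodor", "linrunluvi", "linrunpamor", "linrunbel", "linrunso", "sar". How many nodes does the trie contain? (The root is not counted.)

Trace insertions, counting only characters that open a new branch:
  "linrunlu" → 8 new (l, i, n, r, u, n, l, u)
  "linrunvi" → prefix "linrun" already present; 2 new (v, i)
  "sodor" → 5 new (s, o, d, o, r)
  "linrunluvi" → prefix "linrunlu" already present; 2 new (v, i)
  "linrunpamor" → prefix "linrun" already present; 5 new (p, a, m, o, r)
  "linrunbel" → prefix "linrun" already present; 3 new (b, e, l)
  "linrunso" → prefix "linrun" already present; 2 new (s, o)
  "sar" → prefix "s" already present; 2 new (a, r)
Total nodes = 8 + 2 + 5 + 2 + 5 + 3 + 2 + 2 = 29

29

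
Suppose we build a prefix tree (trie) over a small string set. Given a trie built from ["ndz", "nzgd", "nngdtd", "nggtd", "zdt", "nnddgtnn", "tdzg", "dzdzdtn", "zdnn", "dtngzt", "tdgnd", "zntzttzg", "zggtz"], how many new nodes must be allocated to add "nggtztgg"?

4

"nggt" is already a path in the trie; the remaining "ztgg" must be added.
Each of the 4 remaining characters creates one node.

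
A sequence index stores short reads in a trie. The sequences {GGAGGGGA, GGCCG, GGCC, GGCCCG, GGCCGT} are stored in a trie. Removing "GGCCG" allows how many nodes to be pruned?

Walk "GGCCG" from the leaf back toward the root, removing each node that no remaining word uses.
Every node on "GGCCG" is still needed (e.g. by "GGCCGT"), so nothing is freed.
Nodes removed: 0

0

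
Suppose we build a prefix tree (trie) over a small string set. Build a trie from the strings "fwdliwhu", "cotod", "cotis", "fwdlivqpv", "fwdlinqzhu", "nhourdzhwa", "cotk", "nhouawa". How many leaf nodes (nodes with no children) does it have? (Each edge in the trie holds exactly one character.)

8

Leaves are exactly the stored words that no other stored word extends.
Those words: "cotis", "cotk", "cotod", "fwdlinqzhu", "fwdlivqpv", "fwdliwhu", "nhouawa", "nhourdzhwa"
Leaf count: 8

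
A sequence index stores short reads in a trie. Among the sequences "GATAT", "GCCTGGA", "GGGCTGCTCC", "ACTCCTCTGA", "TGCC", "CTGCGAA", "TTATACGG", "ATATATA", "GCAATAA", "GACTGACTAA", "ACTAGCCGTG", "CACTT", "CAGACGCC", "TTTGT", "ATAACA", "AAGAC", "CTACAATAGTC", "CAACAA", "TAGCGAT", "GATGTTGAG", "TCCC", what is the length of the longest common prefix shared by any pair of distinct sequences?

3

Look for the deepest trie node that still has at least two words in its subtree.
"ACTAGCCGTG" and "ACTCCTCTGA" agree on "ACT" (3 characters) before diverging; nothing deeper is shared.
Longest shared-prefix length: 3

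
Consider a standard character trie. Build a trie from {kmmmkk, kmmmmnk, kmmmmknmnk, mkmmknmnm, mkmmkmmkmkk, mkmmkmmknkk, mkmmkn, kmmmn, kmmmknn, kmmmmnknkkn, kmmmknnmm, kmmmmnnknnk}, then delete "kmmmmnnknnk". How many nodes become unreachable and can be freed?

A node on "kmmmmnnknnk"'s path can go only if nothing else ends at it or branches off below it.
The suffix "nknnk" (5 nodes) is used only by "kmmmmnnknnk"; the node for "kmmmmn" still has the child "k", so pruning stops there.
Nodes removed: 5

5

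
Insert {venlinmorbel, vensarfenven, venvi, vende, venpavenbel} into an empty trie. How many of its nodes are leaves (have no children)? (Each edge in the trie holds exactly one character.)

A leaf is a node with no children — equivalently, the end of a word that is not a proper prefix of any other stored word.
Those words: "vende", "venlinmorbel", "venpavenbel", "vensarfenven", "venvi"
Leaf count: 5

5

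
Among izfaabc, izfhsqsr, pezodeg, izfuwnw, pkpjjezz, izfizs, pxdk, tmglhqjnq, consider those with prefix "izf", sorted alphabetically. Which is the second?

izfhsqsr

Words with prefix "izf", in lexicographic order: "izfaabc", "izfhsqsr", "izfizs", "izfuwnw"
The 2nd is izfhsqsr.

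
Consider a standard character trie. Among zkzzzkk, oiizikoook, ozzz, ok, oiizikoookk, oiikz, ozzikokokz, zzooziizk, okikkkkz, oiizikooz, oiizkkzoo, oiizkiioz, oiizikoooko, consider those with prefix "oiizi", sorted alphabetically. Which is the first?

Filter for "oiizi…" and sort: "oiizikoook", "oiizikoookk", "oiizikoooko", "oiizikooz"
Position 1: oiizikoook

oiizikoook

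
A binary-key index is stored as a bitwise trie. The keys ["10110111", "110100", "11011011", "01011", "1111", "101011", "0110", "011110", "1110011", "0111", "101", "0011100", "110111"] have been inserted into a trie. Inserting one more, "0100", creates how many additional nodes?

"010" is already a path in the trie; the remaining "0" must be added.
New nodes needed: |"0100"| − 3 = 4 − 3 = 1.

1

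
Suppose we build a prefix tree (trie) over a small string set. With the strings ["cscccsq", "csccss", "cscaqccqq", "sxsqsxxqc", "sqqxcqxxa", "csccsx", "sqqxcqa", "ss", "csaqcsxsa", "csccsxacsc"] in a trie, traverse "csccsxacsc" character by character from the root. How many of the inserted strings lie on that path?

2

Walk "csccsxacsc" from the root; an end-of-word marker is hit whenever a stored word is a prefix of "csccsxacsc".
Prefixes of the query that are stored words: "csccsx", "csccsxacsc"
Count: 2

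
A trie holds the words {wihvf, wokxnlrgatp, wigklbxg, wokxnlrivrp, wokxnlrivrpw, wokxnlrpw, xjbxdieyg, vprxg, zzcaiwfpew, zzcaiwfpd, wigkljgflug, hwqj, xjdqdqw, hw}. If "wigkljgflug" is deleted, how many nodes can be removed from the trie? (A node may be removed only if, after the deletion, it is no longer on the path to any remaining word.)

6

Walk "wigkljgflug" from the leaf back toward the root, removing each node that no remaining word uses.
The suffix "jgflug" (6 nodes) is used only by "wigkljgflug"; the node for "wigkl" still has the child "b", so pruning stops there.
Nodes removed: 6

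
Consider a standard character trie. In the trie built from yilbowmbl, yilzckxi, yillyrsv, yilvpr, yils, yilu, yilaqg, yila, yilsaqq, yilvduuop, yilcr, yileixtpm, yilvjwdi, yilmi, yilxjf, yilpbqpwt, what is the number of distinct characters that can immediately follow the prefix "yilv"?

3

Walk "yilv" from the root, arriving at one node.
Distinct next characters after "yilv": d, j, p.
That node has 3 child edges.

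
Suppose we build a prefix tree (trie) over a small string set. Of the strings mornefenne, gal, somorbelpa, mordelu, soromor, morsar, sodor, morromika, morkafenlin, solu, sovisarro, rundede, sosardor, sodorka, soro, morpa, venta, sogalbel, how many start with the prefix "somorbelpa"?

Filter for entries beginning with "somorbelpa":
Words under "somorbelpa": somorbelpa
Count: 1

1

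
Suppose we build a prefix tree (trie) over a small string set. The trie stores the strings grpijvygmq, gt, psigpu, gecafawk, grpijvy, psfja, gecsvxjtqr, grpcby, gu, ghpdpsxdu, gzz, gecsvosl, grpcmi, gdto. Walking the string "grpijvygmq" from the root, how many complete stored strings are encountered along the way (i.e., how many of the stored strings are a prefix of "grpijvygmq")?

2

Walk "grpijvygmq" from the root; an end-of-word marker is hit whenever a stored word is a prefix of "grpijvygmq".
Prefixes of the query that are stored words: "grpijvy", "grpijvygmq"
Count: 2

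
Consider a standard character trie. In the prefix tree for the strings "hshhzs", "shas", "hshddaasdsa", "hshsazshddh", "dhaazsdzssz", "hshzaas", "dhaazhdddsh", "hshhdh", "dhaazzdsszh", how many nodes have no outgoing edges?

A leaf is a node with no children — equivalently, the end of a word that is not a proper prefix of any other stored word.
Those words: "dhaazhdddsh", "dhaazsdzssz", "dhaazzdsszh", "hshddaasdsa", "hshhdh", "hshhzs", "hshsazshddh", "hshzaas", "shas"
Leaf count: 9

9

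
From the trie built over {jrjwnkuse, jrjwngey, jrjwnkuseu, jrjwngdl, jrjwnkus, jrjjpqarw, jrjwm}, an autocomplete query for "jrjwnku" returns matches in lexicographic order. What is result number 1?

Filter for "jrjwnku…" and sort: "jrjwnkus", "jrjwnkuse", "jrjwnkuseu"
The 1st is jrjwnkus.

jrjwnkus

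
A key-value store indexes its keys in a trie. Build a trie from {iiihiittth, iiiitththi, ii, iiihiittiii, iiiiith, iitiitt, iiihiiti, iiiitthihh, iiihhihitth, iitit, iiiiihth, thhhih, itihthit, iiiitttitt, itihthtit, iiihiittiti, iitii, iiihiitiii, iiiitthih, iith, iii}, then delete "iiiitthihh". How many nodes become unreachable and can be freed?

Walk "iiiitthihh" from the leaf back toward the root, removing each node that no remaining word uses.
The suffix "h" (1 node) is used only by "iiiitthihh"; "iiiitthih" is itself a stored word, so pruning stops there.
Nodes removed: 1

1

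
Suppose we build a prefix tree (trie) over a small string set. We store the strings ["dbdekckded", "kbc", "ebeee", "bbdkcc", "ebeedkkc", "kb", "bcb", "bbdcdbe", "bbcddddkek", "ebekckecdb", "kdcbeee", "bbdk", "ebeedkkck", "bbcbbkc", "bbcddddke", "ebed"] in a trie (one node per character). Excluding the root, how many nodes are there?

61

Insert word by word; a character creates a node only if that edge doesn't already exist:
  "dbdekckded" → 10 new (d, b, d, e, k, c, k, d, e, d)
  "kbc" → 3 new (k, b, c)
  "ebeee" → 5 new (e, b, e, e, e)
  "bbdkcc" → 6 new (b, b, d, k, c, c)
  "ebeedkkc" → prefix "ebee" already present; 4 new (d, k, k, c)
  "kb" → prefix "kb" already present; 0 new (none)
  "bcb" → prefix "b" already present; 2 new (c, b)
  "bbdcdbe" → prefix "bbd" already present; 4 new (c, d, b, e)
  "bbcddddkek" → prefix "bb" already present; 8 new (c, d, d, d, d, k, e, k)
  "ebekckecdb" → prefix "ebe" already present; 7 new (k, c, k, e, c, d, b)
  "kdcbeee" → prefix "k" already present; 6 new (d, c, b, e, e, e)
  "bbdk" → prefix "bbdk" already present; 0 new (none)
  "ebeedkkck" → prefix "ebeedkkc" already present; 1 new (k)
  "bbcbbkc" → prefix "bbc" already present; 4 new (b, b, k, c)
  "bbcddddke" → prefix "bbcddddke" already present; 0 new (none)
  "ebed" → prefix "ebe" already present; 1 new (d)
Total nodes = 10 + 3 + 5 + 6 + 4 + 0 + 2 + 4 + 8 + 7 + 6 + 0 + 1 + 4 + 0 + 1 = 61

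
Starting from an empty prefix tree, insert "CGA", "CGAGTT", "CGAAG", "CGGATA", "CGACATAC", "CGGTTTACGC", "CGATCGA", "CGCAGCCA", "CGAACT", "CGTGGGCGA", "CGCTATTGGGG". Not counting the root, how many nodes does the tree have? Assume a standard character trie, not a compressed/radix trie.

Trace insertions, counting only characters that open a new branch:
  "CGA" → 3 new (C, G, A)
  "CGAGTT" → prefix "CGA" already present; 3 new (G, T, T)
  "CGAAG" → prefix "CGA" already present; 2 new (A, G)
  "CGGATA" → prefix "CG" already present; 4 new (G, A, T, A)
  "CGACATAC" → prefix "CGA" already present; 5 new (C, A, T, A, C)
  "CGGTTTACGC" → prefix "CGG" already present; 7 new (T, T, T, A, C, G, C)
  "CGATCGA" → prefix "CGA" already present; 4 new (T, C, G, A)
  "CGCAGCCA" → prefix "CG" already present; 6 new (C, A, G, C, C, A)
  "CGAACT" → prefix "CGAA" already present; 2 new (C, T)
  "CGTGGGCGA" → prefix "CG" already present; 7 new (T, G, G, G, C, G, A)
  "CGCTATTGGGG" → prefix "CGC" already present; 8 new (T, A, T, T, G, G, G, G)
Total nodes = 3 + 3 + 2 + 4 + 5 + 7 + 4 + 6 + 2 + 7 + 8 = 51

51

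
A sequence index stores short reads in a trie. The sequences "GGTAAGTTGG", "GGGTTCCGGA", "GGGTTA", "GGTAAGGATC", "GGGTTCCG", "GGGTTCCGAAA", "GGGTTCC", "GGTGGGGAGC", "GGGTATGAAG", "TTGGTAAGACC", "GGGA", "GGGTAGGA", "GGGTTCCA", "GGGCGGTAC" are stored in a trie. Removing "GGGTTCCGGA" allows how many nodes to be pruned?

Walk "GGGTTCCGGA" from the leaf back toward the root, removing each node that no remaining word uses.
The suffix "GA" (2 nodes) is used only by "GGGTTCCGGA"; the node for "GGGTTCCG" still has the child "A", so pruning stops there.
Nodes removed: 2

2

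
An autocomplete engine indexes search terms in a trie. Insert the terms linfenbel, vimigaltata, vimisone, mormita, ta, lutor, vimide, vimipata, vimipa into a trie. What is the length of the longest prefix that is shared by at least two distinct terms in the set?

The deepest shared node is where two words last agree before diverging.
e.g. "vimipa" and "vimipata" share the prefix "vimipa" of length 6; no pair shares a longer one.
Longest shared-prefix length: 6

6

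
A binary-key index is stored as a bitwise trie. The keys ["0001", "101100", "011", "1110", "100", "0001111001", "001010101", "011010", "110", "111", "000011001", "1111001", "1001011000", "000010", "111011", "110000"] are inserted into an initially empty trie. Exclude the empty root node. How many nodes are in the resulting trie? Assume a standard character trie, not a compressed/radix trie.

Count nodes per top-level branch (shared prefixes stored once):
  '0'-branch (000010, 000011001, 0001, 0001111001, 001010101, 011, 011010): 29 nodes
  '1'-branch (100, 1001011000, 101100, 110, 110000, 111, 1110, 111011, 1111001): 27 nodes
Sum: 56

56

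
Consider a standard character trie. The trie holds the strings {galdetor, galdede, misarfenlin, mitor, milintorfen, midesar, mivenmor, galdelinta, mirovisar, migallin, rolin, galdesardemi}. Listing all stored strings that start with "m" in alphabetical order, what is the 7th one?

mivenmor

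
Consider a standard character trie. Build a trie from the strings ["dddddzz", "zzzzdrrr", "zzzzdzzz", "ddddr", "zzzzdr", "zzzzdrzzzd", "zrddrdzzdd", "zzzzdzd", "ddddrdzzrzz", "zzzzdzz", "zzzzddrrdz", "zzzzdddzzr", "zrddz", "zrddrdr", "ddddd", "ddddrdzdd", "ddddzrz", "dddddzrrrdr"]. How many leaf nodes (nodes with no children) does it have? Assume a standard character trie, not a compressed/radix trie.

14

Leaves are exactly the stored words that no other stored word extends.
Those words: "dddddzrrrdr", "dddddzz", "ddddrdzdd", "ddddrdzzrzz", "ddddzrz", "zrddrdr", "zrddrdzzdd", "zrddz", "zzzzdddzzr", "zzzzddrrdz", "zzzzdrrr", "zzzzdrzzzd", "zzzzdzd", "zzzzdzzz"
Leaf count: 14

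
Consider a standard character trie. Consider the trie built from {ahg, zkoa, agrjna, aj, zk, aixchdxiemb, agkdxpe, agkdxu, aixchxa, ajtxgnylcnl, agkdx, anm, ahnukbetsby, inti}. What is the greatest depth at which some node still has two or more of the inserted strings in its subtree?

Look for the deepest trie node that still has at least two words in its subtree.
"agkdx" and "agkdxpe" agree on "agkdx" (5 characters) before diverging; nothing deeper is shared.
Longest shared-prefix length: 5

5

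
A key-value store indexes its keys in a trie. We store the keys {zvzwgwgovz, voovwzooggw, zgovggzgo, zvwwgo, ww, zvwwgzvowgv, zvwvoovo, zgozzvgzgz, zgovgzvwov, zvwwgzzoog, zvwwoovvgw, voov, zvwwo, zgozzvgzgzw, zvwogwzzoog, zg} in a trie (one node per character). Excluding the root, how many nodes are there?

77

Count nodes per top-level branch (shared prefixes stored once):
  'v'-branch (voov, voovwzooggw): 11 nodes
  'w'-branch (ww): 2 nodes
  'z'-branch (zg, zgovggzgo, zgovgzvwov, zgozzvgzgz, zgozzvgzgzw, zvwogwzzoog, zvwvoovo, zvwwgo, zvwwgzvowgv, zvwwgzzoog, zvwwo, zvwwoovvgw, zvzwgwgovz): 64 nodes
Sum: 77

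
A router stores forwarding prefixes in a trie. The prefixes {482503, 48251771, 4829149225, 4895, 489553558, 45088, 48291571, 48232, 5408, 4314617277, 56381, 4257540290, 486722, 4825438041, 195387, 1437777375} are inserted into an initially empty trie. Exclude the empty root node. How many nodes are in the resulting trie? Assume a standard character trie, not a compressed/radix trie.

For each word, the new-node count is its length minus the longest prefix already in the trie:
  "482503" → 6 new (4, 8, 2, 5, 0, 3)
  "48251771" → prefix "4825" already present; 4 new (1, 7, 7, 1)
  "4829149225" → prefix "482" already present; 7 new (9, 1, 4, 9, 2, 2, 5)
  "4895" → prefix "48" already present; 2 new (9, 5)
  "489553558" → prefix "4895" already present; 5 new (5, 3, 5, 5, 8)
  "45088" → prefix "4" already present; 4 new (5, 0, 8, 8)
  "48291571" → prefix "48291" already present; 3 new (5, 7, 1)
  "48232" → prefix "482" already present; 2 new (3, 2)
  "5408" → 4 new (5, 4, 0, 8)
  "4314617277" → prefix "4" already present; 9 new (3, 1, 4, 6, 1, 7, 2, 7, 7)
  "56381" → prefix "5" already present; 4 new (6, 3, 8, 1)
  "4257540290" → prefix "4" already present; 9 new (2, 5, 7, 5, 4, 0, 2, 9, 0)
  "486722" → prefix "48" already present; 4 new (6, 7, 2, 2)
  "4825438041" → prefix "4825" already present; 6 new (4, 3, 8, 0, 4, 1)
  "195387" → 6 new (1, 9, 5, 3, 8, 7)
  "1437777375" → prefix "1" already present; 9 new (4, 3, 7, 7, 7, 7, 3, 7, 5)
Total nodes = 6 + 4 + 7 + 2 + 5 + 4 + 3 + 2 + 4 + 9 + 4 + 9 + 4 + 6 + 6 + 9 = 84

84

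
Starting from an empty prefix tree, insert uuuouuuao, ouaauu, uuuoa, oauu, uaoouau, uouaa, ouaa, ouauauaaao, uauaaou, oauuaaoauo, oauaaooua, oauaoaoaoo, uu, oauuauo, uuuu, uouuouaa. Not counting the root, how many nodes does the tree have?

Insert word by word; a character creates a node only if that edge doesn't already exist:
  "uuuouuuao" → 9 new (u, u, u, o, u, u, u, a, o)
  "ouaauu" → 6 new (o, u, a, a, u, u)
  "uuuoa" → prefix "uuuo" already present; 1 new (a)
  "oauu" → prefix "o" already present; 3 new (a, u, u)
  "uaoouau" → prefix "u" already present; 6 new (a, o, o, u, a, u)
  "uouaa" → prefix "u" already present; 4 new (o, u, a, a)
  "ouaa" → prefix "ouaa" already present; 0 new (none)
  "ouauauaaao" → prefix "oua" already present; 7 new (u, a, u, a, a, a, o)
  "uauaaou" → prefix "ua" already present; 5 new (u, a, a, o, u)
  "oauuaaoauo" → prefix "oauu" already present; 6 new (a, a, o, a, u, o)
  "oauaaooua" → prefix "oau" already present; 6 new (a, a, o, o, u, a)
  "oauaoaoaoo" → prefix "oaua" already present; 6 new (o, a, o, a, o, o)
  "uu" → prefix "uu" already present; 0 new (none)
  "oauuauo" → prefix "oauua" already present; 2 new (u, o)
  "uuuu" → prefix "uuu" already present; 1 new (u)
  "uouuouaa" → prefix "uou" already present; 5 new (u, o, u, a, a)
Total nodes = 9 + 6 + 1 + 3 + 6 + 4 + 0 + 7 + 5 + 6 + 6 + 6 + 0 + 2 + 1 + 5 = 67

67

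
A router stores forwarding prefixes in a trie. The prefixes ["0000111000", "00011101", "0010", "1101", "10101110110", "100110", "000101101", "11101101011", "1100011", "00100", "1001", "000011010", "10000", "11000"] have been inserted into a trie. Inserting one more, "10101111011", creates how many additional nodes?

4

The longest prefix of "10101111011" already in the trie is "1010111" (length 7).
Each of the 4 remaining characters creates one node.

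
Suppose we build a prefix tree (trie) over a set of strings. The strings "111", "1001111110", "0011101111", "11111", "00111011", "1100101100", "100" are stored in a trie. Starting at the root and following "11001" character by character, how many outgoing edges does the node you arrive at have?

1

Walk "11001" from the root, arriving at one node.
Characters that immediately follow "11001" among the stored strings: {0}.
That node has 1 child edge.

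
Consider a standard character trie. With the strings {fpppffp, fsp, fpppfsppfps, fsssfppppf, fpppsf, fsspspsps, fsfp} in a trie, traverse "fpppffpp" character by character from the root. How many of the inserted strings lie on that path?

1

Check each prefix of "fpppffpp" against the stored set — each match is an end-marker on the path.
Prefixes of the query that are stored words: "fpppffp"
Count: 1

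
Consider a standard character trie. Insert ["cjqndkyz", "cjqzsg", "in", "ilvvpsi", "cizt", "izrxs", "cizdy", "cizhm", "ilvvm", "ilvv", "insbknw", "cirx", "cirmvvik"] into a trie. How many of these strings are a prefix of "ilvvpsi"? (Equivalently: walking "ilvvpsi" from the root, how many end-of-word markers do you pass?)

2

Walk "ilvvpsi" from the root; an end-of-word marker is hit whenever a stored word is a prefix of "ilvvpsi".
Prefixes of the query that are stored words: "ilvv", "ilvvpsi"
Count: 2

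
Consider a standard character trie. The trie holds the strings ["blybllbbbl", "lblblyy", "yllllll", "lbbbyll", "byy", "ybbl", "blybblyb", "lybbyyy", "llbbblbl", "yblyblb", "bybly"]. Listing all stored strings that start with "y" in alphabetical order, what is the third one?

DFS of the "y" subtree visits, in order: "ybbl", "yblyblb", "yllllll"
Position 3: yllllll

yllllll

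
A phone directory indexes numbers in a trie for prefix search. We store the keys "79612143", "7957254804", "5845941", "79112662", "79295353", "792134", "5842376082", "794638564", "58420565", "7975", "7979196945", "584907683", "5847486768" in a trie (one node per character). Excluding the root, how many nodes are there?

Count nodes per top-level branch (shared prefixes stored once):
  '5'-branch (58420565, 5842376082, 5845941, 5847486768, 584907683): 31 nodes
  '7'-branch (79112662, 792134, 79295353, 794638564, 7957254804, 79612143, 7975, 7979196945): 47 nodes
Sum: 78

78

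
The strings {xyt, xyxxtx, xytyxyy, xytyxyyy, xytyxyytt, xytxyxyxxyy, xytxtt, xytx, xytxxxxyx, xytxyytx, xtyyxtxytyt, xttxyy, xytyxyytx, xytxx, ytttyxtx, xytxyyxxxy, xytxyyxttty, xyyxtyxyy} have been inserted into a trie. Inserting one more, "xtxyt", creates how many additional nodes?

3

The longest prefix of "xtxyt" already in the trie is "xt" (length 2).
Each of the 3 remaining characters creates one node.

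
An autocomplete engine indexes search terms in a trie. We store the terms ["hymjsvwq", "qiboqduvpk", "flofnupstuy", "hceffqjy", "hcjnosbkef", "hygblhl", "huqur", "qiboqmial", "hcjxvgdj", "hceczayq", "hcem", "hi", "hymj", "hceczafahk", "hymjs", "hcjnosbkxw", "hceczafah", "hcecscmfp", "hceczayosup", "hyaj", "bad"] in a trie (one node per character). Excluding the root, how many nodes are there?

89

Trace insertions, counting only characters that open a new branch:
  "hymjsvwq" → 8 new (h, y, m, j, s, v, w, q)
  "qiboqduvpk" → 10 new (q, i, b, o, q, d, u, v, p, k)
  "flofnupstuy" → 11 new (f, l, o, f, n, u, p, s, t, u, y)
  "hceffqjy" → prefix "h" already present; 7 new (c, e, f, f, q, j, y)
  "hcjnosbkef" → prefix "hc" already present; 8 new (j, n, o, s, b, k, e, f)
  "hygblhl" → prefix "hy" already present; 5 new (g, b, l, h, l)
  "huqur" → prefix "h" already present; 4 new (u, q, u, r)
  "qiboqmial" → prefix "qiboq" already present; 4 new (m, i, a, l)
  "hcjxvgdj" → prefix "hcj" already present; 5 new (x, v, g, d, j)
  "hceczayq" → prefix "hce" already present; 5 new (c, z, a, y, q)
  "hcem" → prefix "hce" already present; 1 new (m)
  "hi" → prefix "h" already present; 1 new (i)
  "hymj" → prefix "hymj" already present; 0 new (none)
  "hceczafahk" → prefix "hcecza" already present; 4 new (f, a, h, k)
  "hymjs" → prefix "hymjs" already present; 0 new (none)
  "hcjnosbkxw" → prefix "hcjnosbk" already present; 2 new (x, w)
  "hceczafah" → prefix "hceczafah" already present; 0 new (none)
  "hcecscmfp" → prefix "hcec" already present; 5 new (s, c, m, f, p)
  "hceczayosup" → prefix "hceczay" already present; 4 new (o, s, u, p)
  "hyaj" → prefix "hy" already present; 2 new (a, j)
  "bad" → 3 new (b, a, d)
Total nodes = 8 + 10 + 11 + 7 + 8 + 5 + 4 + 4 + 5 + 5 + 1 + 1 + 0 + 4 + 0 + 2 + 0 + 5 + 4 + 2 + 3 = 89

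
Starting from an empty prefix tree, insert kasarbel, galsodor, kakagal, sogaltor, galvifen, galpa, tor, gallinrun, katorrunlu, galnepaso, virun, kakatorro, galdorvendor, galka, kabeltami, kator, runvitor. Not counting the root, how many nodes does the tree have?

95

For each word, the new-node count is its length minus the longest prefix already in the trie:
  "kasarbel" → 8 new (k, a, s, a, r, b, e, l)
  "galsodor" → 8 new (g, a, l, s, o, d, o, r)
  "kakagal" → prefix "ka" already present; 5 new (k, a, g, a, l)
  "sogaltor" → 8 new (s, o, g, a, l, t, o, r)
  "galvifen" → prefix "gal" already present; 5 new (v, i, f, e, n)
  "galpa" → prefix "gal" already present; 2 new (p, a)
  "tor" → 3 new (t, o, r)
  "gallinrun" → prefix "gal" already present; 6 new (l, i, n, r, u, n)
  "katorrunlu" → prefix "ka" already present; 8 new (t, o, r, r, u, n, l, u)
  "galnepaso" → prefix "gal" already present; 6 new (n, e, p, a, s, o)
  "virun" → 5 new (v, i, r, u, n)
  "kakatorro" → prefix "kaka" already present; 5 new (t, o, r, r, o)
  "galdorvendor" → prefix "gal" already present; 9 new (d, o, r, v, e, n, d, o, r)
  "galka" → prefix "gal" already present; 2 new (k, a)
  "kabeltami" → prefix "ka" already present; 7 new (b, e, l, t, a, m, i)
  "kator" → prefix "kator" already present; 0 new (none)
  "runvitor" → 8 new (r, u, n, v, i, t, o, r)
Total nodes = 8 + 8 + 5 + 8 + 5 + 2 + 3 + 6 + 8 + 6 + 5 + 5 + 9 + 2 + 7 + 0 + 8 = 95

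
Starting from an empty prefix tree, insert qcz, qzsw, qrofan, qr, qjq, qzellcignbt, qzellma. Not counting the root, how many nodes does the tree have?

Trace insertions, counting only characters that open a new branch:
  "qcz" → 3 new (q, c, z)
  "qzsw" → prefix "q" already present; 3 new (z, s, w)
  "qrofan" → prefix "q" already present; 5 new (r, o, f, a, n)
  "qr" → prefix "qr" already present; 0 new (none)
  "qjq" → prefix "q" already present; 2 new (j, q)
  "qzellcignbt" → prefix "qz" already present; 9 new (e, l, l, c, i, g, n, b, t)
  "qzellma" → prefix "qzell" already present; 2 new (m, a)
Total nodes = 3 + 3 + 5 + 0 + 2 + 9 + 2 = 24

24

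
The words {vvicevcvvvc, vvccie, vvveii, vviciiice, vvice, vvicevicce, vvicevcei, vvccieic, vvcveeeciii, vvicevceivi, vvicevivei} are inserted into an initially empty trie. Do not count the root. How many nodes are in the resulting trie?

Insert word by word; a character creates a node only if that edge doesn't already exist:
  "vvicevcvvvc" → 11 new (v, v, i, c, e, v, c, v, v, v, c)
  "vvccie" → prefix "vv" already present; 4 new (c, c, i, e)
  "vvveii" → prefix "vv" already present; 4 new (v, e, i, i)
  "vviciiice" → prefix "vvic" already present; 5 new (i, i, i, c, e)
  "vvice" → prefix "vvice" already present; 0 new (none)
  "vvicevicce" → prefix "vvicev" already present; 4 new (i, c, c, e)
  "vvicevcei" → prefix "vvicevc" already present; 2 new (e, i)
  "vvccieic" → prefix "vvccie" already present; 2 new (i, c)
  "vvcveeeciii" → prefix "vvc" already present; 8 new (v, e, e, e, c, i, i, i)
  "vvicevceivi" → prefix "vvicevcei" already present; 2 new (v, i)
  "vvicevivei" → prefix "vvicevi" already present; 3 new (v, e, i)
Total nodes = 11 + 4 + 4 + 5 + 0 + 4 + 2 + 2 + 8 + 2 + 3 = 45

45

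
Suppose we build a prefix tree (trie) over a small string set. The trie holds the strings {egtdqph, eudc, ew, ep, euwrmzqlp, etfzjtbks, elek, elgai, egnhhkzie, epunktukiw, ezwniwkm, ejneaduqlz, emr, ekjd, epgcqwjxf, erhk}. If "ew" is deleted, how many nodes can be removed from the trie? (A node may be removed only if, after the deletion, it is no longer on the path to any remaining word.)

After clearing the end-marker at "ew", prune upward until reaching a node still needed by another word.
The suffix "w" (1 node) is used only by "ew"; the node for "e" still has the child "g", so pruning stops there.
Nodes removed: 1

1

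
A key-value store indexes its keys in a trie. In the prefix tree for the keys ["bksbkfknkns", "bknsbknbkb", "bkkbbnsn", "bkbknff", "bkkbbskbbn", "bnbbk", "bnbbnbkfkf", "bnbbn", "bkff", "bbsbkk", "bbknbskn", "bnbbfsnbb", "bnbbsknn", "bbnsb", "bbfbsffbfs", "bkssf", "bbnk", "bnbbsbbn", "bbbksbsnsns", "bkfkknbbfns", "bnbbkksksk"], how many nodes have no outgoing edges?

19

Leaves are exactly the stored words that no other stored word extends.
Those words: "bbbksbsnsns", "bbfbsffbfs", "bbknbskn", "bbnk", "bbnsb", "bbsbkk", "bkbknff", "bkff", "bkfkknbbfns", "bkkbbnsn", "bkkbbskbbn", "bknsbknbkb", "bksbkfknkns", "bkssf", "bnbbfsnbb", "bnbbkksksk", "bnbbnbkfkf", "bnbbsbbn", "bnbbsknn"
Leaf count: 19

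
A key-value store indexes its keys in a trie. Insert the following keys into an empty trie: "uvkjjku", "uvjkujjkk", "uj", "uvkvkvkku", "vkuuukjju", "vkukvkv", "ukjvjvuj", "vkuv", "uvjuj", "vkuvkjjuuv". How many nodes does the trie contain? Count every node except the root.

Insert word by word; a character creates a node only if that edge doesn't already exist:
  "uvkjjku" → 7 new (u, v, k, j, j, k, u)
  "uvjkujjkk" → prefix "uv" already present; 7 new (j, k, u, j, j, k, k)
  "uj" → prefix "u" already present; 1 new (j)
  "uvkvkvkku" → prefix "uvk" already present; 6 new (v, k, v, k, k, u)
  "vkuuukjju" → 9 new (v, k, u, u, u, k, j, j, u)
  "vkukvkv" → prefix "vku" already present; 4 new (k, v, k, v)
  "ukjvjvuj" → prefix "u" already present; 7 new (k, j, v, j, v, u, j)
  "vkuv" → prefix "vku" already present; 1 new (v)
  "uvjuj" → prefix "uvj" already present; 2 new (u, j)
  "vkuvkjjuuv" → prefix "vkuv" already present; 6 new (k, j, j, u, u, v)
Total nodes = 7 + 7 + 1 + 6 + 9 + 4 + 7 + 1 + 2 + 6 = 50

50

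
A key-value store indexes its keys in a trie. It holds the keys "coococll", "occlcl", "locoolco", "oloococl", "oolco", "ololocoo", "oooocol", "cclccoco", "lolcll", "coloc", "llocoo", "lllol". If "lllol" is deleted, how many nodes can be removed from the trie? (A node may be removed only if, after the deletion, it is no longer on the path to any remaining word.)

3

A node on "lllol"'s path can go only if nothing else ends at it or branches off below it.
The suffix "lol" (3 nodes) is used only by "lllol"; the node for "ll" still has the child "o", so pruning stops there.
Nodes removed: 3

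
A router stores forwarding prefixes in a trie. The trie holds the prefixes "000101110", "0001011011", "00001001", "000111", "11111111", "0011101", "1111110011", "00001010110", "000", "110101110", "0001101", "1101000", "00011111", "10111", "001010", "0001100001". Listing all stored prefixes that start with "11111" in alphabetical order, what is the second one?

11111111

Words with prefix "11111", in lexicographic order: "1111110011", "11111111"
Position 2: 11111111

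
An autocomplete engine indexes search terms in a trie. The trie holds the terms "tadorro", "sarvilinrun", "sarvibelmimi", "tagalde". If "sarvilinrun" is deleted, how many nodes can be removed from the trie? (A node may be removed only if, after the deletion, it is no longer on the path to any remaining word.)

6

After clearing the end-marker at "sarvilinrun", prune upward until reaching a node still needed by another word.
The suffix "linrun" (6 nodes) is used only by "sarvilinrun"; the node for "sarvi" still has the child "b", so pruning stops there.
Nodes removed: 6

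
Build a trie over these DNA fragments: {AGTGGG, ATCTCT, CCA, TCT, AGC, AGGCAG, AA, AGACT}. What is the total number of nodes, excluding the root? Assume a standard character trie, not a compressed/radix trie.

26

Count nodes per top-level branch (shared prefixes stored once):
  'A'-branch (AA, AGACT, AGC, AGGCAG, AGTGGG, ATCTCT): 20 nodes
  'C'-branch (CCA): 3 nodes
  'T'-branch (TCT): 3 nodes
Sum: 26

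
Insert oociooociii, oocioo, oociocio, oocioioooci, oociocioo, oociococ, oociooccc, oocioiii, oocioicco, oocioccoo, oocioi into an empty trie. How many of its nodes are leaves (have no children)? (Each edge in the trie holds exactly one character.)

8

A leaf is a node with no children — equivalently, the end of a word that is not a proper prefix of any other stored word.
Those words: "oocioccoo", "oociocioo", "oociococ", "oocioicco", "oocioiii", "oocioioooci", "oociooccc", "oociooociii"
Leaf count: 8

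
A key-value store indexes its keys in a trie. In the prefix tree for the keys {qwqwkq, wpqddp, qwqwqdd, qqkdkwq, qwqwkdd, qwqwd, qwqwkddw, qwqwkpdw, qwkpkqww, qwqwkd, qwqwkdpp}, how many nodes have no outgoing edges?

9

Leaves are exactly the stored words that no other stored word extends.
Those words: "qqkdkwq", "qwkpkqww", "qwqwd", "qwqwkddw", "qwqwkdpp", "qwqwkpdw", "qwqwkq", "qwqwqdd", "wpqddp"
Leaf count: 9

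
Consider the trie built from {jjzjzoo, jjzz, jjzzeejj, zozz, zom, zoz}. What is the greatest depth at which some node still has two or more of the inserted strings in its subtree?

Look for the deepest trie node that still has at least two words in its subtree.
"jjzz" and "jjzzeejj" agree on "jjzz" (4 characters) before diverging; nothing deeper is shared.
Longest shared-prefix length: 4

4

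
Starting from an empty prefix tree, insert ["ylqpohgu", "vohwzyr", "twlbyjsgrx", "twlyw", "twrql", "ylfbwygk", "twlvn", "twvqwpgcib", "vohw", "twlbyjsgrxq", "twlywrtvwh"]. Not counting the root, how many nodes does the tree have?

52

Trace insertions, counting only characters that open a new branch:
  "ylqpohgu" → 8 new (y, l, q, p, o, h, g, u)
  "vohwzyr" → 7 new (v, o, h, w, z, y, r)
  "twlbyjsgrx" → 10 new (t, w, l, b, y, j, s, g, r, x)
  "twlyw" → prefix "twl" already present; 2 new (y, w)
  "twrql" → prefix "tw" already present; 3 new (r, q, l)
  "ylfbwygk" → prefix "yl" already present; 6 new (f, b, w, y, g, k)
  "twlvn" → prefix "twl" already present; 2 new (v, n)
  "twvqwpgcib" → prefix "tw" already present; 8 new (v, q, w, p, g, c, i, b)
  "vohw" → prefix "vohw" already present; 0 new (none)
  "twlbyjsgrxq" → prefix "twlbyjsgrx" already present; 1 new (q)
  "twlywrtvwh" → prefix "twlyw" already present; 5 new (r, t, v, w, h)
Total nodes = 8 + 7 + 10 + 2 + 3 + 6 + 2 + 8 + 0 + 1 + 5 = 52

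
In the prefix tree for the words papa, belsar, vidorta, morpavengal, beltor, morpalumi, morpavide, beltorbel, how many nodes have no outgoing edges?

Leaves are exactly the stored words that no other stored word extends.
Those words: "belsar", "beltorbel", "morpalumi", "morpavengal", "morpavide", "papa", "vidorta"
Leaf count: 7

7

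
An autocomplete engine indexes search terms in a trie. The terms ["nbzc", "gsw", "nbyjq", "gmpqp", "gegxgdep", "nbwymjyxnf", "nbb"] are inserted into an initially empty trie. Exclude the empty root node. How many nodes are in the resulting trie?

30

Count nodes per top-level branch (shared prefixes stored once):
  'g'-branch (gegxgdep, gmpqp, gsw): 14 nodes
  'n'-branch (nbb, nbwymjyxnf, nbyjq, nbzc): 16 nodes
Sum: 30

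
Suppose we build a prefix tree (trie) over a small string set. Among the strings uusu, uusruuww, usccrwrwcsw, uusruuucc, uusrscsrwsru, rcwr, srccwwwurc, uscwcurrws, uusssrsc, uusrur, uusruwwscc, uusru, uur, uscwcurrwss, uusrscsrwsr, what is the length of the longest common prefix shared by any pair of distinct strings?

Look for the deepest trie node that still has at least two words in its subtree.
"uusrscsrwsr" and "uusrscsrwsru" agree on "uusrscsrwsr" (11 characters) before diverging; nothing deeper is shared.
Longest shared-prefix length: 11

11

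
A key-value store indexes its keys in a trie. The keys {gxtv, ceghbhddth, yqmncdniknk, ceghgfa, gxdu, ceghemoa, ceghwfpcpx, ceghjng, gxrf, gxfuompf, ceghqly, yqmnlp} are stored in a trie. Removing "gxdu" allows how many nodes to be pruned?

After clearing the end-marker at "gxdu", prune upward until reaching a node still needed by another word.
The suffix "du" (2 nodes) is used only by "gxdu"; the node for "gx" still has the child "t", so pruning stops there.
Nodes removed: 2

2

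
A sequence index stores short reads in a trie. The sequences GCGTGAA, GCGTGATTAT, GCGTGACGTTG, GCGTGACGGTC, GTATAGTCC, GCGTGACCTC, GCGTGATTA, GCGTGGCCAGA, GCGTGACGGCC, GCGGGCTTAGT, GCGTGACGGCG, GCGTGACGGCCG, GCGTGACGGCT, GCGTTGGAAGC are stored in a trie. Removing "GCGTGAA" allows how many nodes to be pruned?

After clearing the end-marker at "GCGTGAA", prune upward until reaching a node still needed by another word.
The suffix "A" (1 node) is used only by "GCGTGAA"; the node for "GCGTGA" still has the child "T", so pruning stops there.
Nodes removed: 1

1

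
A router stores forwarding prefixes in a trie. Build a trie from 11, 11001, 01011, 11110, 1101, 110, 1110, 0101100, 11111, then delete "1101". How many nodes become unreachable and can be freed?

1

A node on "1101"'s path can go only if nothing else ends at it or branches off below it.
The suffix "1" (1 node) is used only by "1101"; the node for "110" still has the child "0", so pruning stops there.
Nodes removed: 1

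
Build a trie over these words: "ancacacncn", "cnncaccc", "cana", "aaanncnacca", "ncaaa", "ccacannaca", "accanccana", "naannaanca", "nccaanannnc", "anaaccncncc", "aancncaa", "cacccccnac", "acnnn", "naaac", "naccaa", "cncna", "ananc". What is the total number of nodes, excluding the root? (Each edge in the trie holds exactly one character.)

109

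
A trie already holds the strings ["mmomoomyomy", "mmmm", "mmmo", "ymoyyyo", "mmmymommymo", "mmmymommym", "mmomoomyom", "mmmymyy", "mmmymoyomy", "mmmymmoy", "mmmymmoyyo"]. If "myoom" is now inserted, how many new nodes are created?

Walking "myoom" from the root, the first 1 characters ("m") follow existing edges; "y" is the first miss.
So 5 − 1 = 4 new nodes.

4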